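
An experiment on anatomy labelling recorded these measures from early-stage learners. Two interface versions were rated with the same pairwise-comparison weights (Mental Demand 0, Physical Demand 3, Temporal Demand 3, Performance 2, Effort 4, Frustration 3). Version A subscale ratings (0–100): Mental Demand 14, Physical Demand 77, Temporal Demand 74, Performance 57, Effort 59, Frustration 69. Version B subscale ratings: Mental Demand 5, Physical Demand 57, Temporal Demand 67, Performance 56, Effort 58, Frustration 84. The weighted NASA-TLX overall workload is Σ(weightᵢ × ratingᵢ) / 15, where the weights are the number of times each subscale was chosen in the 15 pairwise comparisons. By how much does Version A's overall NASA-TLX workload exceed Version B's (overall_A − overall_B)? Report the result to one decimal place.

2.8

Version A weighted sum = 0·14 + 3·77 + 3·74 + 2·57 + 4·59 + 3·69 = 0 + 231 + 222 + 114 + 236 + 207 = 1010; overall_A = 1010/15 = 67.3333.
Version B weighted sum = 0·5 + 3·57 + 3·67 + 2·56 + 4·58 + 3·84 = 0 + 171 + 201 + 112 + 232 + 252 = 968; overall_B = 968/15 = 64.5333.
Difference = 67.3333 − 64.5333 = 2.8000 ≈ 2.8.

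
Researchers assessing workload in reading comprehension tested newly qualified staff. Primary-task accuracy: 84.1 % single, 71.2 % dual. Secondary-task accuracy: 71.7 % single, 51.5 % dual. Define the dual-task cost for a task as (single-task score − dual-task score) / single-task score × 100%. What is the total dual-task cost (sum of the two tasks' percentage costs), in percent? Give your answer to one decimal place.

43.5

Primary cost = (84.1 − 71.2) / 84.1 × 100% = 15.3389%.
Secondary cost = (71.7 − 51.5) / 71.7 × 100% = 28.1729%.
Total = 15.3389% + 28.1729% = 43.5118% ≈ 43.5%.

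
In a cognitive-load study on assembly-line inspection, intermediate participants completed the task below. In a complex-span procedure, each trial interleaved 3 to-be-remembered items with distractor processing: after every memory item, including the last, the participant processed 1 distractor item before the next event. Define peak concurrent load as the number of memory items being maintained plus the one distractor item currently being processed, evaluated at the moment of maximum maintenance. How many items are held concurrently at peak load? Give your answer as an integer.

Maintenance is greatest during the distractor(s) after memory item 3: all 3 memory items are being held.
One distractor item is concurrently being processed.
Peak concurrent load = 3 + 1 = 4 items.

4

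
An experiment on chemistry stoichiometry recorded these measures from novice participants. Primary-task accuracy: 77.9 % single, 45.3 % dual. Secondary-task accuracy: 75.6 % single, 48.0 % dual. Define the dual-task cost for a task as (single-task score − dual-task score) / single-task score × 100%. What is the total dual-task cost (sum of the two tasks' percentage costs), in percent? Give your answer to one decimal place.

Primary cost = (77.9 − 45.3) / 77.9 × 100% = 41.8485%.
Secondary cost = (75.6 − 48.0) / 75.6 × 100% = 36.5079%.
Total = 41.8485% + 36.5079% = 78.3564% ≈ 78.4%.

78.4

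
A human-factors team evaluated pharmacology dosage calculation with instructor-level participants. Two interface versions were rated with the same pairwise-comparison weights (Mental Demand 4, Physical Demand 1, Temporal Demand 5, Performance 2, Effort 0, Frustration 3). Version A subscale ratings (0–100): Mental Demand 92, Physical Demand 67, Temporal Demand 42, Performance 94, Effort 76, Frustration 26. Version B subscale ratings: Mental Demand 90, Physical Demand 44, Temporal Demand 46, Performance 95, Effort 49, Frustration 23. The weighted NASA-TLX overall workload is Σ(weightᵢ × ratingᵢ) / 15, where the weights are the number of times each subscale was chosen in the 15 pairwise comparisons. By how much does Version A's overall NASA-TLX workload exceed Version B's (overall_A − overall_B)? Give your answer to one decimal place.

Version A weighted sum = 4·92 + 1·67 + 5·42 + 2·94 + 0·76 + 3·26 = 368 + 67 + 210 + 188 + 0 + 78 = 911; overall_A = 911/15 = 60.7333.
Version B weighted sum = 4·90 + 1·44 + 5·46 + 2·95 + 0·49 + 3·23 = 360 + 44 + 230 + 190 + 0 + 69 = 893; overall_B = 893/15 = 59.5333.
Difference = 60.7333 − 59.5333 = 1.2000 ≈ 1.2.

1.2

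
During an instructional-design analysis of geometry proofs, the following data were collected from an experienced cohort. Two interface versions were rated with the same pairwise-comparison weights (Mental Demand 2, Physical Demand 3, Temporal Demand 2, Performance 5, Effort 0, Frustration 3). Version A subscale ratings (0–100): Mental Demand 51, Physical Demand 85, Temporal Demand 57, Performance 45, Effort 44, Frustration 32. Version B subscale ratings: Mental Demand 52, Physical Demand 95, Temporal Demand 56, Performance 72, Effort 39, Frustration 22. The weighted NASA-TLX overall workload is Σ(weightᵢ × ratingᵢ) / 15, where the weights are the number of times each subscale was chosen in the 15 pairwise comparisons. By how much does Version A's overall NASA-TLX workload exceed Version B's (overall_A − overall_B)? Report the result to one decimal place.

Version A weighted sum = 2·51 + 3·85 + 2·57 + 5·45 + 0·44 + 3·32 = 102 + 255 + 114 + 225 + 0 + 96 = 792; overall_A = 792/15 = 52.8000.
Version B weighted sum = 2·52 + 3·95 + 2·56 + 5·72 + 0·39 + 3·22 = 104 + 285 + 112 + 360 + 0 + 66 = 927; overall_B = 927/15 = 61.8000.
Difference = 52.8000 − 61.8000 = -9.0000 ≈ -9.0.

-9.0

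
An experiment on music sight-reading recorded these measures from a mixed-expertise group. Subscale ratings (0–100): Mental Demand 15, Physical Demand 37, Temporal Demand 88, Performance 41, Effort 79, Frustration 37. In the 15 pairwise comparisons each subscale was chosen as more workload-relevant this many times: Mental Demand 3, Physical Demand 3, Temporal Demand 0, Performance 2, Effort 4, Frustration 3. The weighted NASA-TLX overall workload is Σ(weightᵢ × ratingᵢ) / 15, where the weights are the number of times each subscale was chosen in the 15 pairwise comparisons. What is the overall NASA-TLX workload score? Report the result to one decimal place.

44.3

The tallies are the weights (they sum to 15).
Weighted sum = 3·15 + 3·37 + 0·88 + 2·41 + 4·79 + 3·37
            = 45 + 111 + 0 + 82 + 316 + 111 = 665.
Overall workload = 665 / 15 = 44.3333 ≈ 44.3.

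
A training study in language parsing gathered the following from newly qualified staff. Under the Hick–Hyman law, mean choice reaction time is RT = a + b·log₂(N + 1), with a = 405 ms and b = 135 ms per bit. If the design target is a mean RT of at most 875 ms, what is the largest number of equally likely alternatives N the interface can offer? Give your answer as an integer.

10

Set 405 + 135·log₂(N + 1) ≤ 875.
log₂(N + 1) ≤ (875 − 405) / 135 = 3.4815.
N + 1 ≤ 2^3.4815 = 11.1696.
N ≤ 10.1696, so the largest integer N is 10.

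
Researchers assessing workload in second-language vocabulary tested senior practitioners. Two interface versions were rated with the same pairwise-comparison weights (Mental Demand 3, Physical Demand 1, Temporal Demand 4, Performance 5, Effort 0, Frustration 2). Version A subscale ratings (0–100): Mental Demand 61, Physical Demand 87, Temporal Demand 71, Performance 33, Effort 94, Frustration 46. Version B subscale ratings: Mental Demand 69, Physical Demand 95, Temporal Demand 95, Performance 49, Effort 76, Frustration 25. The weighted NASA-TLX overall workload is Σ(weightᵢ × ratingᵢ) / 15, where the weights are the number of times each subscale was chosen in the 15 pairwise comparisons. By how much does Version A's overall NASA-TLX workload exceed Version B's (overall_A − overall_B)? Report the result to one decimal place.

Version A weighted sum = 3·61 + 1·87 + 4·71 + 5·33 + 0·94 + 2·46 = 183 + 87 + 284 + 165 + 0 + 92 = 811; overall_A = 811/15 = 54.0667.
Version B weighted sum = 3·69 + 1·95 + 4·95 + 5·49 + 0·76 + 2·25 = 207 + 95 + 380 + 245 + 0 + 50 = 977; overall_B = 977/15 = 65.1333.
Difference = 54.0667 − 65.1333 = -11.0666 ≈ -11.1.

-11.1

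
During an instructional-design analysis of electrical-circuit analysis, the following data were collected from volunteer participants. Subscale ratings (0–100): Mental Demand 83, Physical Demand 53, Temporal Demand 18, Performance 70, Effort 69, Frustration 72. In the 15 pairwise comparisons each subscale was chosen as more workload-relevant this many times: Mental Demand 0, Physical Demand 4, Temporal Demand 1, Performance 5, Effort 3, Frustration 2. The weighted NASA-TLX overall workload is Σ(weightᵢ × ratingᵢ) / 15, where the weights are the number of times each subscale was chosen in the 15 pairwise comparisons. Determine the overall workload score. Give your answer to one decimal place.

62.1

The tallies are the weights (they sum to 15).
Weighted sum = 0·83 + 4·53 + 1·18 + 5·70 + 3·69 + 2·72
            = 0 + 212 + 18 + 350 + 207 + 144 = 931.
Overall workload = 931 / 15 = 62.0667 ≈ 62.1.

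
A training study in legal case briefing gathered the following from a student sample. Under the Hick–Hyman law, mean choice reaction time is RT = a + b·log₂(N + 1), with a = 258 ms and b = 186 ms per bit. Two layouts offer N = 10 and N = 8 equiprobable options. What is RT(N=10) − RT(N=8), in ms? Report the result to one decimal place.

53.8

RT(10) = 258 + 186·log₂(11) = 258 + 186·3.4594 = 901.4484 ms.
RT(8) = 258 + 186·log₂(9) = 258 + 186·3.1699 = 847.6014 ms.
Difference = 901.4484 − 847.6014 = 53.8470 ≈ 53.8 ms.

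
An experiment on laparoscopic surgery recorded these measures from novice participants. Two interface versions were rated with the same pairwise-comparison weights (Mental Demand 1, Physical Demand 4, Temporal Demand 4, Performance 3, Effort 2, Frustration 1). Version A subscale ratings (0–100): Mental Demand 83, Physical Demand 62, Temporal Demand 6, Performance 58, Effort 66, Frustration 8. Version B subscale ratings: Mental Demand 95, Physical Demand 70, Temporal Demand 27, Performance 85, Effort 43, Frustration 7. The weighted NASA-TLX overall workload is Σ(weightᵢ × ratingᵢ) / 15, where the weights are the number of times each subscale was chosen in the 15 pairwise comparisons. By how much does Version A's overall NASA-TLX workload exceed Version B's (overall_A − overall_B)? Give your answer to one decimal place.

-10.8

Version A weighted sum = 1·83 + 4·62 + 4·6 + 3·58 + 2·66 + 1·8 = 83 + 248 + 24 + 174 + 132 + 8 = 669; overall_A = 669/15 = 44.6000.
Version B weighted sum = 1·95 + 4·70 + 4·27 + 3·85 + 2·43 + 1·7 = 95 + 280 + 108 + 255 + 86 + 7 = 831; overall_B = 831/15 = 55.4000.
Difference = 44.6000 − 55.4000 = -10.8000 ≈ -10.8.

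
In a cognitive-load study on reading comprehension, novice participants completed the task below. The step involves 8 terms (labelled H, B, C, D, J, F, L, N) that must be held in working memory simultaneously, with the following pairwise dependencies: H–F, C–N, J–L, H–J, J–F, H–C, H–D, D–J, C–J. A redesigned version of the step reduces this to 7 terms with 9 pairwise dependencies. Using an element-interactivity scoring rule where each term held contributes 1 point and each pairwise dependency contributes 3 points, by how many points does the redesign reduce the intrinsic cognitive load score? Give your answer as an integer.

Original: 8 × 1 + 9 × 3 = 8 + 27 = 35.
Redesigned: 7 × 1 + 9 × 3 = 7 + 27 = 34.
Reduction = 35 − 34 = 1.

1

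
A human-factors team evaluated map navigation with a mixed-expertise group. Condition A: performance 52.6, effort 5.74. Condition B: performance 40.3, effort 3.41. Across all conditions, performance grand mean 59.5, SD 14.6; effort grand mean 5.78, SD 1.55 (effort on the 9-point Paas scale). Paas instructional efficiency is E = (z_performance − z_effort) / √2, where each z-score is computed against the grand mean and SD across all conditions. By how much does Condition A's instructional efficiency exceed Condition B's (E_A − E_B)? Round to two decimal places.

-0.47

Condition A: z_P = (52.6 − 59.5)/14.6 = -0.4726; z_E = (5.74 − 5.78)/1.55 = -0.0258; E_A = (-0.4726 − (-0.0258))/√2 = -0.3159.
Condition B: z_P = (40.3 − 59.5)/14.6 = -1.3151; z_E = (3.41 − 5.78)/1.55 = -1.5290; E_B = (-1.3151 − (-1.5290))/√2 = 0.1513.
E_A − E_B = -0.3159 − 0.1513 = -0.4672 ≈ -0.47.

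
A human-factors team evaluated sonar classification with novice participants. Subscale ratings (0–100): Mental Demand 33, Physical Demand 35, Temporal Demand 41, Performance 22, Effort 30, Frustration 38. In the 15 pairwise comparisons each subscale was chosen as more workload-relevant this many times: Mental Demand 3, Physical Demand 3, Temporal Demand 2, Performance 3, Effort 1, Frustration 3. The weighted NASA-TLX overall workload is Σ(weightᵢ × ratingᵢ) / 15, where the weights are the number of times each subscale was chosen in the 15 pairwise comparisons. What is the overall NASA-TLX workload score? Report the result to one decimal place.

33.1

The tallies are the weights (they sum to 15).
Weighted sum = 3·33 + 3·35 + 2·41 + 3·22 + 1·30 + 3·38
            = 99 + 105 + 82 + 66 + 30 + 114 = 496.
Overall workload = 496 / 15 = 33.0667 ≈ 33.1.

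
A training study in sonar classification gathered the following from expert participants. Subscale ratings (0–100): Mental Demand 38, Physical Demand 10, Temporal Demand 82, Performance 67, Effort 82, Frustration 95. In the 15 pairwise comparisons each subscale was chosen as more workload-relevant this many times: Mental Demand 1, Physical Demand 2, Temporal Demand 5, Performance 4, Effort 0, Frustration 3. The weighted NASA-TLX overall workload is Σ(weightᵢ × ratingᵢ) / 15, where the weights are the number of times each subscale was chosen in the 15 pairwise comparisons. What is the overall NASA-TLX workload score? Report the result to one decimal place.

The tallies are the weights (they sum to 15).
Weighted sum = 1·38 + 2·10 + 5·82 + 4·67 + 0·82 + 3·95
            = 38 + 20 + 410 + 268 + 0 + 285 = 1021.
Overall workload = 1021 / 15 = 68.0667 ≈ 68.1.

68.1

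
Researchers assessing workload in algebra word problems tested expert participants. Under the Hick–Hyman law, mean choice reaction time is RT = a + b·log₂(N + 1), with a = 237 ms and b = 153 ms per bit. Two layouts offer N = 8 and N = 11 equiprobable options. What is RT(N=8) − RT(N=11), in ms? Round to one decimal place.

RT(8) = 237 + 153·log₂(9) = 237 + 153·3.1699 = 721.9947 ms.
RT(11) = 237 + 153·log₂(12) = 237 + 153·3.5850 = 785.5050 ms.
Difference = 721.9947 − 785.5050 = -63.5103 ≈ -63.5 ms.

-63.5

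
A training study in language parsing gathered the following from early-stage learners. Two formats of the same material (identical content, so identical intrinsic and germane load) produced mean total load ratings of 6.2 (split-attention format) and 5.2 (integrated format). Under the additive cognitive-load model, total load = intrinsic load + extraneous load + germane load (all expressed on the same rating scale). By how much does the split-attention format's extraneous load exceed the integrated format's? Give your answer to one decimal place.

1.0

Intrinsic and germane load are equal across formats, so the difference in total load equals the difference in extraneous load.
Extraneous-load difference = 6.2 − 5.2 = 1.0.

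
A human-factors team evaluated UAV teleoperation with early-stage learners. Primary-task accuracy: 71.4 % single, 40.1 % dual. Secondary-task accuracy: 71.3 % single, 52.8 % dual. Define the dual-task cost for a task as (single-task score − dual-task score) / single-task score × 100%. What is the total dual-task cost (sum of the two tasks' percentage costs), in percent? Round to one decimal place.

69.8

Primary cost = (71.4 − 40.1) / 71.4 × 100% = 43.8375%.
Secondary cost = (71.3 − 52.8) / 71.3 × 100% = 25.9467%.
Total = 43.8375% + 25.9467% = 69.7842% ≈ 69.8%.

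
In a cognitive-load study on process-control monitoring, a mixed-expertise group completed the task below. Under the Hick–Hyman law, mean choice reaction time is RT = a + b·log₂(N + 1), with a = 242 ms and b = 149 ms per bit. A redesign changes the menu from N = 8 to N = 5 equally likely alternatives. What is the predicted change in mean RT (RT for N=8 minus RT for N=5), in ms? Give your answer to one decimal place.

87.2

RT(8) = 242 + 149·log₂(9) = 242 + 149·3.1699 = 714.3151 ms.
RT(5) = 242 + 149·log₂(6) = 242 + 149·2.5850 = 627.1650 ms.
Difference = 714.3151 − 627.1650 = 87.1501 ≈ 87.2 ms.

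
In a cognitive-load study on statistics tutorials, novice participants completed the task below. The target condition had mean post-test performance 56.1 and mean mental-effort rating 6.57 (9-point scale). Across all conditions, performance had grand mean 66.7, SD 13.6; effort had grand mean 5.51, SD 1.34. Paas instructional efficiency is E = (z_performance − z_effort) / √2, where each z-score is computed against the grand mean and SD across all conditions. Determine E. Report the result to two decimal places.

z_performance = (56.1 − 66.7) / 13.6 = -10.6000 / 13.6 = -0.7794.
z_effort = (6.57 − 5.51) / 1.34 = 1.0600 / 1.34 = 0.7910.
z_P − z_E = -0.7794 − 0.7910 = -1.5704.
E = -1.5704 / √2 = -1.5704 / 1.41421 = -1.1104 ≈ -1.11.

-1.11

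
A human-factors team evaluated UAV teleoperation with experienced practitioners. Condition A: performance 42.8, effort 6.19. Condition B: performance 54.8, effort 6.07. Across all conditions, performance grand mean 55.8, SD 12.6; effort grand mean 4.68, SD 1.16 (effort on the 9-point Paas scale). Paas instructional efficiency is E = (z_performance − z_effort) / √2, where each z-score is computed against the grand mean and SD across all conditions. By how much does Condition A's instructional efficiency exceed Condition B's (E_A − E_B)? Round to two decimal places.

Condition A: z_P = (42.8 − 55.8)/12.6 = -1.0317; z_E = (6.19 − 4.68)/1.16 = 1.3017; E_A = (-1.0317 − 1.3017)/√2 = -1.6500.
Condition B: z_P = (54.8 − 55.8)/12.6 = -0.0794; z_E = (6.07 − 4.68)/1.16 = 1.1983; E_B = (-0.0794 − 1.1983)/√2 = -0.9035.
E_A − E_B = -1.6500 − (-0.9035) = -0.7465 ≈ -0.75.

-0.75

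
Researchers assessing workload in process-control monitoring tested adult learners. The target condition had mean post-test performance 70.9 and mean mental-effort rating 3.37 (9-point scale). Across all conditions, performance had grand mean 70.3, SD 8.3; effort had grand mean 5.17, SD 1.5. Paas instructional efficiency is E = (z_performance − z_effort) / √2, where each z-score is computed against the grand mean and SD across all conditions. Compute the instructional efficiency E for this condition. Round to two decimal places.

z_performance = (70.9 − 70.3) / 8.3 = 0.6000 / 8.3 = 0.0723.
z_effort = (3.37 − 5.17) / 1.5 = -1.8000 / 1.5 = -1.2000.
z_P − z_E = 0.0723 − (-1.2000) = 1.2723.
E = 1.2723 / √2 = 1.2723 / 1.41421 = 0.8997 ≈ 0.90.

0.90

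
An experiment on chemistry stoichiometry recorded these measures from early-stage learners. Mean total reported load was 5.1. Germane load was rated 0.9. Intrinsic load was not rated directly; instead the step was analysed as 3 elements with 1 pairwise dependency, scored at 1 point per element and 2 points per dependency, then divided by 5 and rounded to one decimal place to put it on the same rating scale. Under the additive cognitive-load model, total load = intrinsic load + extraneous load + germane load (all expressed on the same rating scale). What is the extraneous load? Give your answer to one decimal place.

Intrinsic (element-interactivity): (3 × 1 + 1 × 2) / 5 = 5 / 5 = 1.0000 → 1.0.
extraneous load = total − intrinsic − germane
             = 5.1 − 1.0 − 0.9 = 3.2.

3.2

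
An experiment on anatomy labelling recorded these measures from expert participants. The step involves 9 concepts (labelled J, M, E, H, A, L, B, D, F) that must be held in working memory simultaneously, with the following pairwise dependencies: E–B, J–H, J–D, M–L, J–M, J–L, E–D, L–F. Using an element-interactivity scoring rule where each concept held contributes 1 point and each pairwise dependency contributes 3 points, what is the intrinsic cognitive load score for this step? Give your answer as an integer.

33

Count of concepts held simultaneously: 9.
Count of pairwise dependencies listed: 8.
Element contribution: 9 × 1 = 9.
Interaction contribution: 8 × 3 = 24.
Intrinsic load = 9 + 24 = 33.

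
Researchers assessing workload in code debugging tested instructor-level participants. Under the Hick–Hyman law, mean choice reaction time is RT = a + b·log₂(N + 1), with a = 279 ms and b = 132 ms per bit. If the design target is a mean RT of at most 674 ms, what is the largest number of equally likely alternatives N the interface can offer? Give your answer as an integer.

6

Set 279 + 132·log₂(N + 1) ≤ 674.
log₂(N + 1) ≤ (674 − 279) / 132 = 2.9924.
N + 1 ≤ 2^2.9924 = 7.9580.
N ≤ 6.9580, so the largest integer N is 6.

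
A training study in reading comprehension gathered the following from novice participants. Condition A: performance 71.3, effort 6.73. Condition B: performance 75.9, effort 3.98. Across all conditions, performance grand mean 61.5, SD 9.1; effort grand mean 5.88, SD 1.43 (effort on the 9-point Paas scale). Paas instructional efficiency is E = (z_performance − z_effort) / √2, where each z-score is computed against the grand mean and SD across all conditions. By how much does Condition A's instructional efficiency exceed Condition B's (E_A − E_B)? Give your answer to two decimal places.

Condition A: z_P = (71.3 − 61.5)/9.1 = 1.0769; z_E = (6.73 − 5.88)/1.43 = 0.5944; E_A = (1.0769 − 0.5944)/√2 = 0.3412.
Condition B: z_P = (75.9 − 61.5)/9.1 = 1.5824; z_E = (3.98 − 5.88)/1.43 = -1.3287; E_B = (1.5824 − (-1.3287))/√2 = 2.0585.
E_A − E_B = 0.3412 − 2.0585 = -1.7173 ≈ -1.72.

-1.72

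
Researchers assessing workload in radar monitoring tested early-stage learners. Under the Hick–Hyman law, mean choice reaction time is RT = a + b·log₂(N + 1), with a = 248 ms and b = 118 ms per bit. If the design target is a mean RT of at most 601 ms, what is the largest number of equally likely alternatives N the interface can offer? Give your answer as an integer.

6

Set 248 + 118·log₂(N + 1) ≤ 601.
log₂(N + 1) ≤ (601 − 248) / 118 = 2.9915.
N + 1 ≤ 2^2.9915 = 7.9530.
N ≤ 6.9530, so the largest integer N is 6.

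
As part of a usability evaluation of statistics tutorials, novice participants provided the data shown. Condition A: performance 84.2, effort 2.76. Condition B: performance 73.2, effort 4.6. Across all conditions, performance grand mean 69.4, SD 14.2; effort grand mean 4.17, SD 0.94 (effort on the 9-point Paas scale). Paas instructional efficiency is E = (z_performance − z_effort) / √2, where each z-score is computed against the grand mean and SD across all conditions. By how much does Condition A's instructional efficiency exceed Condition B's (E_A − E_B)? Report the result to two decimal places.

Condition A: z_P = (84.2 − 69.4)/14.2 = 1.0423; z_E = (2.76 − 4.17)/0.94 = -1.5000; E_A = (1.0423 − (-1.5000))/√2 = 1.7977.
Condition B: z_P = (73.2 − 69.4)/14.2 = 0.2676; z_E = (4.6 − 4.17)/0.94 = 0.4574; E_B = (0.2676 − 0.4574)/√2 = -0.1342.
E_A − E_B = 1.7977 − (-0.1342) = 1.9319 ≈ 1.93.

1.93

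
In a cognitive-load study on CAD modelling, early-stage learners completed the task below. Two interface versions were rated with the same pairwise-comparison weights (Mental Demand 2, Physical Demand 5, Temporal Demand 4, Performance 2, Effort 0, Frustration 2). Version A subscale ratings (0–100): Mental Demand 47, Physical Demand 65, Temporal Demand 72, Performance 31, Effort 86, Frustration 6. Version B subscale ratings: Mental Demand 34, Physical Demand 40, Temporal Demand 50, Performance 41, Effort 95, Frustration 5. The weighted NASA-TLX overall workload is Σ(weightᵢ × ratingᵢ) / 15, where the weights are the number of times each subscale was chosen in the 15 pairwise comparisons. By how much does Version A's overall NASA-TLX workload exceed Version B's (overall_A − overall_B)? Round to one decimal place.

Version A weighted sum = 2·47 + 5·65 + 4·72 + 2·31 + 0·86 + 2·6 = 94 + 325 + 288 + 62 + 0 + 12 = 781; overall_A = 781/15 = 52.0667.
Version B weighted sum = 2·34 + 5·40 + 4·50 + 2·41 + 0·95 + 2·5 = 68 + 200 + 200 + 82 + 0 + 10 = 560; overall_B = 560/15 = 37.3333.
Difference = 52.0667 − 37.3333 = 14.7334 ≈ 14.7.

14.7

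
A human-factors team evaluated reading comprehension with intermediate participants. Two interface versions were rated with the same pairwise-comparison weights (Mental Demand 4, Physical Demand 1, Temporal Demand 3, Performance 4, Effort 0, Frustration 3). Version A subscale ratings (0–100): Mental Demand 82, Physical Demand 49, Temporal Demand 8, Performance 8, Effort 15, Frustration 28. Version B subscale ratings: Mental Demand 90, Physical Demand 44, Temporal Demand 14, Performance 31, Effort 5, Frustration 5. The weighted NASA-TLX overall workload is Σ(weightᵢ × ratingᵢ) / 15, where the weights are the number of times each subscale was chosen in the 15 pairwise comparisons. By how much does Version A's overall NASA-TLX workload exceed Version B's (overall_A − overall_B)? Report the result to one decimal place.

-4.5

Version A weighted sum = 4·82 + 1·49 + 3·8 + 4·8 + 0·15 + 3·28 = 328 + 49 + 24 + 32 + 0 + 84 = 517; overall_A = 517/15 = 34.4667.
Version B weighted sum = 4·90 + 1·44 + 3·14 + 4·31 + 0·5 + 3·5 = 360 + 44 + 42 + 124 + 0 + 15 = 585; overall_B = 585/15 = 39.0000.
Difference = 34.4667 − 39.0000 = -4.5333 ≈ -4.5.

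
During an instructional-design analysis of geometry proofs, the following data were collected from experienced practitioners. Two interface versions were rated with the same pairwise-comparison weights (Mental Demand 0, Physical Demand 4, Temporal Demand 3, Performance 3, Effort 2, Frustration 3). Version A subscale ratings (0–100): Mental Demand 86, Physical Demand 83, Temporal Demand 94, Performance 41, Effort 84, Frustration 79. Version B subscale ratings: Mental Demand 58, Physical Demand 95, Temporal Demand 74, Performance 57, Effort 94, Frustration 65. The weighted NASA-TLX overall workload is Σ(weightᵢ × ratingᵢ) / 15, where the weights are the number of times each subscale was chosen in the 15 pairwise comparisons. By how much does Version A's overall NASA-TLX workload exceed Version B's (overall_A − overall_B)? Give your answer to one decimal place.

Version A weighted sum = 0·86 + 4·83 + 3·94 + 3·41 + 2·84 + 3·79 = 0 + 332 + 282 + 123 + 168 + 237 = 1142; overall_A = 1142/15 = 76.1333.
Version B weighted sum = 0·58 + 4·95 + 3·74 + 3·57 + 2·94 + 3·65 = 0 + 380 + 222 + 171 + 188 + 195 = 1156; overall_B = 1156/15 = 77.0667.
Difference = 76.1333 − 77.0667 = -0.9334 ≈ -0.9.

-0.9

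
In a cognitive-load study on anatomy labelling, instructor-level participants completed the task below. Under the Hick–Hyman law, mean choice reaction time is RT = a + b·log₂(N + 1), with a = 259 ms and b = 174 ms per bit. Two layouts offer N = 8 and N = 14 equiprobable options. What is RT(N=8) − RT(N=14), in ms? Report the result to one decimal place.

-128.2

RT(8) = 259 + 174·log₂(9) = 259 + 174·3.1699 = 810.5626 ms.
RT(14) = 259 + 174·log₂(15) = 259 + 174·3.9069 = 938.8006 ms.
Difference = 810.5626 − 938.8006 = -128.2380 ≈ -128.2 ms.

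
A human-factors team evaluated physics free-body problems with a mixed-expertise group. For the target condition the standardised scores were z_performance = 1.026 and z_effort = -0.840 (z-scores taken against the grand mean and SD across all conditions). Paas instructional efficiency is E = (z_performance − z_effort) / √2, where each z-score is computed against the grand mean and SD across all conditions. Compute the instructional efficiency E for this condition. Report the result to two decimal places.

z_P − z_E = 1.026 − (-0.840) = 1.8660.
E = 1.8660 / √2 = 1.8660 / 1.41421 = 1.3195 ≈ 1.32.

1.32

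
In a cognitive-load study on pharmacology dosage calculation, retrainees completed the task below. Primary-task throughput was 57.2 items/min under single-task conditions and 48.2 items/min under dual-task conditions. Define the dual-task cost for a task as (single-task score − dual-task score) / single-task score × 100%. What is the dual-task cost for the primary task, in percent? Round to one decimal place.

Cost = (57.2 − 48.2) / 57.2 × 100%
     = 9.0000 / 57.2 × 100% = 15.7343%.
≈ 15.7%.

15.7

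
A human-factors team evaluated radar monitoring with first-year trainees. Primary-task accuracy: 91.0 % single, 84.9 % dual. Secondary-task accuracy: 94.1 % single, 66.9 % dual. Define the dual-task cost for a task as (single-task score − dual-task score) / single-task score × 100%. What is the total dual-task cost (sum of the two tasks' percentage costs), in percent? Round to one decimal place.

Primary cost = (91.0 − 84.9) / 91.0 × 100% = 6.7033%.
Secondary cost = (94.1 − 66.9) / 94.1 × 100% = 28.9054%.
Total = 6.7033% + 28.9054% = 35.6087% ≈ 35.6%.

35.6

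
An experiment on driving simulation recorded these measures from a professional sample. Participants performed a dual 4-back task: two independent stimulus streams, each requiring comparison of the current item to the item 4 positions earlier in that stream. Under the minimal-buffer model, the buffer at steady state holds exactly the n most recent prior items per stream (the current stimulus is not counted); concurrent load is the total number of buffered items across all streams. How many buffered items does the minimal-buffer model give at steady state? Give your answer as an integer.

8

Each stream's buffer holds its 4 most recent prior items.
Two independent streams: 2 × 4 = 8 buffered items at steady state.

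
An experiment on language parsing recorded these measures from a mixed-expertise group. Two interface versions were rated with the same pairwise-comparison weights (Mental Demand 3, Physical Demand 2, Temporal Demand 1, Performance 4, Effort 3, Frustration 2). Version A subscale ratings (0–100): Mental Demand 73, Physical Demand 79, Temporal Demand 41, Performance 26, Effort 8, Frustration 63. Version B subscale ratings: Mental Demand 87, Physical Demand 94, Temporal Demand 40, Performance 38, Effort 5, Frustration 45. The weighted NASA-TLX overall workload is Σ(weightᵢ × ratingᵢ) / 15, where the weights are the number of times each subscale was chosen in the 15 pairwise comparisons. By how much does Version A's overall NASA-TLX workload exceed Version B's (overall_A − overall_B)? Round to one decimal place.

-4.9

Version A weighted sum = 3·73 + 2·79 + 1·41 + 4·26 + 3·8 + 2·63 = 219 + 158 + 41 + 104 + 24 + 126 = 672; overall_A = 672/15 = 44.8000.
Version B weighted sum = 3·87 + 2·94 + 1·40 + 4·38 + 3·5 + 2·45 = 261 + 188 + 40 + 152 + 15 + 90 = 746; overall_B = 746/15 = 49.7333.
Difference = 44.8000 − 49.7333 = -4.9333 ≈ -4.9.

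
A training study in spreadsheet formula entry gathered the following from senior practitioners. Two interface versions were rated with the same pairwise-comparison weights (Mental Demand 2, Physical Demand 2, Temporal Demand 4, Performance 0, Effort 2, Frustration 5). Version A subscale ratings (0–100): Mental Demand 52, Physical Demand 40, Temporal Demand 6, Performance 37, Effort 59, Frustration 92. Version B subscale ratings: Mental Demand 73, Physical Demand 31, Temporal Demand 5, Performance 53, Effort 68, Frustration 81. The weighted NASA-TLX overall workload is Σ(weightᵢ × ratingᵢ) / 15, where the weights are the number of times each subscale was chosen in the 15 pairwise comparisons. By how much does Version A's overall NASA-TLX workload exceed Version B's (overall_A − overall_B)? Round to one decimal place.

1.1

Version A weighted sum = 2·52 + 2·40 + 4·6 + 0·37 + 2·59 + 5·92 = 104 + 80 + 24 + 0 + 118 + 460 = 786; overall_A = 786/15 = 52.4000.
Version B weighted sum = 2·73 + 2·31 + 4·5 + 0·53 + 2·68 + 5·81 = 146 + 62 + 20 + 0 + 136 + 405 = 769; overall_B = 769/15 = 51.2667.
Difference = 52.4000 − 51.2667 = 1.1333 ≈ 1.1.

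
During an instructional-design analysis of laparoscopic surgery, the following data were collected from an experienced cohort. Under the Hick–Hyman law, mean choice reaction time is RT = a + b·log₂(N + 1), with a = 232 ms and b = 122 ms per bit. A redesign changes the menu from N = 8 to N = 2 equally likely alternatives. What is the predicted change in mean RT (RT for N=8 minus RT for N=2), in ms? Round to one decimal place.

193.4

RT(8) = 232 + 122·log₂(9) = 232 + 122·3.1699 = 618.7278 ms.
RT(2) = 232 + 122·log₂(3) = 232 + 122·1.5850 = 425.3700 ms.
Difference = 618.7278 − 425.3700 = 193.3578 ≈ 193.4 ms.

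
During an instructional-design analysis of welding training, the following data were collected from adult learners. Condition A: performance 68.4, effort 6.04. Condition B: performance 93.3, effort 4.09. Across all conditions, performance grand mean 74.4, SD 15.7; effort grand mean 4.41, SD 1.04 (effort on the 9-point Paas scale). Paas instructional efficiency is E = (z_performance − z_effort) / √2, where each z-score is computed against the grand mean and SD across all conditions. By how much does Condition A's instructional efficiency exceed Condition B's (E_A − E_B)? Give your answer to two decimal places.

Condition A: z_P = (68.4 − 74.4)/15.7 = -0.3822; z_E = (6.04 − 4.41)/1.04 = 1.5673; E_A = (-0.3822 − 1.5673)/√2 = -1.3785.
Condition B: z_P = (93.3 − 74.4)/15.7 = 1.2038; z_E = (4.09 − 4.41)/1.04 = -0.3077; E_B = (1.2038 − (-0.3077))/√2 = 1.0688.
E_A − E_B = -1.3785 − 1.0688 = -2.4473 ≈ -2.45.

-2.45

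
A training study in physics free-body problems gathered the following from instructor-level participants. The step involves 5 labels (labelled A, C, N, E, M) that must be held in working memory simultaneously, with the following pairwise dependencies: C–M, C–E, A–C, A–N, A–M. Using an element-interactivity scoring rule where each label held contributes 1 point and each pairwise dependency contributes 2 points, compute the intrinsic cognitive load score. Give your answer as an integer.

Count of labels held simultaneously: 5.
Count of pairwise dependencies listed: 5.
Element contribution: 5 × 1 = 5.
Interaction contribution: 5 × 2 = 10.
Intrinsic load = 5 + 10 = 15.

15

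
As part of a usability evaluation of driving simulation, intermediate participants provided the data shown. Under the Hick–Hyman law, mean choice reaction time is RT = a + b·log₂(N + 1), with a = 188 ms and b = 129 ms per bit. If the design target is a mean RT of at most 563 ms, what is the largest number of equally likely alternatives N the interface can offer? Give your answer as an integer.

Set 188 + 129·log₂(N + 1) ≤ 563.
log₂(N + 1) ≤ (563 − 188) / 129 = 2.9070.
N + 1 ≤ 2^2.9070 = 7.5006.
N ≤ 6.5006, so the largest integer N is 6.

6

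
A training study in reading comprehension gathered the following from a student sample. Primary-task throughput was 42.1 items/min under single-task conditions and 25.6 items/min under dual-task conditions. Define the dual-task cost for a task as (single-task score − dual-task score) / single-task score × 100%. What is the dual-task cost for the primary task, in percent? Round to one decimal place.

39.2

Cost = (42.1 − 25.6) / 42.1 × 100%
     = 16.5000 / 42.1 × 100% = 39.1924%.
≈ 39.2%.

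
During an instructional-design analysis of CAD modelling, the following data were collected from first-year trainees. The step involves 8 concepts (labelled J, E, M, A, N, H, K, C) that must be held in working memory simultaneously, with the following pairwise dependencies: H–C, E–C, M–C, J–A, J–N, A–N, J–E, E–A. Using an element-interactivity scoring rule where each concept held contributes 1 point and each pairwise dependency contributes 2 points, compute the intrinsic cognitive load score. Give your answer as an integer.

Count of concepts held simultaneously: 8.
Count of pairwise dependencies listed: 8.
Element contribution: 8 × 1 = 8.
Interaction contribution: 8 × 2 = 16.
Intrinsic load = 8 + 16 = 24.

24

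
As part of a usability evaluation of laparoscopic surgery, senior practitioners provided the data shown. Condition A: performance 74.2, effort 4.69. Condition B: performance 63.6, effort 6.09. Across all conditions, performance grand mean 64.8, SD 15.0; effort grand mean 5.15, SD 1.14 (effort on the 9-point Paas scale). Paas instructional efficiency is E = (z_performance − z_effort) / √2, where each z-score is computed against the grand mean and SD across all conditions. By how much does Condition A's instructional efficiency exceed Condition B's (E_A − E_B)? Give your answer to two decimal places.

Condition A: z_P = (74.2 − 64.8)/15.0 = 0.6267; z_E = (4.69 − 5.15)/1.14 = -0.4035; E_A = (0.6267 − (-0.4035))/√2 = 0.7285.
Condition B: z_P = (63.6 − 64.8)/15.0 = -0.0800; z_E = (6.09 − 5.15)/1.14 = 0.8246; E_B = (-0.0800 − 0.8246)/√2 = -0.6396.
E_A − E_B = 0.7285 − (-0.6396) = 1.3681 ≈ 1.37.

1.37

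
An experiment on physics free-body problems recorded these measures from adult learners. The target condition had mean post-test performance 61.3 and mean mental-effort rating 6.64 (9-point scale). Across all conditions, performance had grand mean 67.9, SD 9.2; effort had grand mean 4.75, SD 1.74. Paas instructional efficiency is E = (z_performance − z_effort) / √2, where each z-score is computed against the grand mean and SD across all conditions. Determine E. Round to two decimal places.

-1.28

z_performance = (61.3 − 67.9) / 9.2 = -6.6000 / 9.2 = -0.7174.
z_effort = (6.64 − 4.75) / 1.74 = 1.8900 / 1.74 = 1.0862.
z_P − z_E = -0.7174 − 1.0862 = -1.8036.
E = -1.8036 / √2 = -1.8036 / 1.41421 = -1.2753 ≈ -1.28.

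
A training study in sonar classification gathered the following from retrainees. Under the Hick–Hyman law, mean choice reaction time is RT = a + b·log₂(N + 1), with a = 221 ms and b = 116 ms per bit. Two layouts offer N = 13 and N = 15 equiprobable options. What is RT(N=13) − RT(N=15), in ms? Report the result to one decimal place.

RT(13) = 221 + 116·log₂(14) = 221 + 116·3.8074 = 662.6584 ms.
RT(15) = 221 + 116·log₂(16) = 221 + 116·4.0000 = 685.0000 ms.
Difference = 662.6584 − 685.0000 = -22.3416 ≈ -22.3 ms.

-22.3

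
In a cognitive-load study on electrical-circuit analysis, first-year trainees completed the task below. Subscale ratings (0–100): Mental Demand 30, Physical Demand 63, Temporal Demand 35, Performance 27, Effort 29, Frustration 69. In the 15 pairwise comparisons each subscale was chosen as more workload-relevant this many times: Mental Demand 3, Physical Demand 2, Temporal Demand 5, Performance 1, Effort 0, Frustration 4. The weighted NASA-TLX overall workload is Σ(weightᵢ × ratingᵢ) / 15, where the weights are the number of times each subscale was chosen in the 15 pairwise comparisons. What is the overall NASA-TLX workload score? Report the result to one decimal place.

46.3

The tallies are the weights (they sum to 15).
Weighted sum = 3·30 + 2·63 + 5·35 + 1·27 + 0·29 + 4·69
            = 90 + 126 + 175 + 27 + 0 + 276 = 694.
Overall workload = 694 / 15 = 46.2667 ≈ 46.3.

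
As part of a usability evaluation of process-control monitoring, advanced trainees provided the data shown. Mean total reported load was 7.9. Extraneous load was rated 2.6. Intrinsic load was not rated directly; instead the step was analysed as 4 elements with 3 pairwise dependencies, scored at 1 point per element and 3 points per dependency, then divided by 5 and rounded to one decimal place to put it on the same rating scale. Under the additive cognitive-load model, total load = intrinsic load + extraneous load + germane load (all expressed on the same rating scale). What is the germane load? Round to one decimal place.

2.7

Intrinsic (element-interactivity): (4 × 1 + 3 × 3) / 5 = 13 / 5 = 2.6000 → 2.6.
germane load = total − intrinsic − extraneous
             = 7.9 − 2.6 − 2.6 = 2.7.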